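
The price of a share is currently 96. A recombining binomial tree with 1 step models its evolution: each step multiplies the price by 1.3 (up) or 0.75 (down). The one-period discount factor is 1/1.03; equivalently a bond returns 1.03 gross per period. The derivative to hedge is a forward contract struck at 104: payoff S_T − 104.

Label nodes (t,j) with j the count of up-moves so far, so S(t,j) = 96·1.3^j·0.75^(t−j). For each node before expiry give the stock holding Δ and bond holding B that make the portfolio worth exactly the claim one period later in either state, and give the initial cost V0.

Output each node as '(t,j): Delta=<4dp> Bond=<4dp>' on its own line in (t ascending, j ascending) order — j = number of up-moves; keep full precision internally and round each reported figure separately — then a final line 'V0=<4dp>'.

(0,0): Delta=1.0000 Bond=-100.9709
V0=-4.9709

Under the risk-neutral measure, an up-move has probability p* = (R−d)/(u−d) = 0.5091 and values discount at R = 1.03.
Payoff layer (t=1): V(1,0)=-32.0000, V(1,1)=20.8000
Node (0,0) S=96.0000: V=(p*·20.8000+(1−p*)·-32.0000)/1.03=-4.9709; Δ=(20.8000−-32.0000)/(124.8000−72.0000)=1.0000; B=V−Δ·S=-100.9709
Each (Δ,B) replicates both successor values, so the strategy is self-financing and V0 is arbitrage-free.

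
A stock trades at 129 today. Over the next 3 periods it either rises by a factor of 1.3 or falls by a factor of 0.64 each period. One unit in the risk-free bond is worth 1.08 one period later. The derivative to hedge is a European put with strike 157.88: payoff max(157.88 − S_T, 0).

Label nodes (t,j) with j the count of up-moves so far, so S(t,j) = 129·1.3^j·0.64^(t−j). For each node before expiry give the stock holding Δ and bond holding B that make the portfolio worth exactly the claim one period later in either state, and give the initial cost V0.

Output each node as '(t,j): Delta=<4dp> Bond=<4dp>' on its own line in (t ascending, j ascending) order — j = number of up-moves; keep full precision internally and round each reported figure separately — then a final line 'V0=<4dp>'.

Risk-neutral probability p* = (R−d)/(u−d) = (1.08−0.64)/(1.3−0.64) = 0.6667.
Terminal payoffs: V(3,0)=124.0634, V(3,1)=89.1901, V(3,2)=18.3536, V(3,3)=0.0000
  t=2,j=0: stock 52.8384 → up 68.6899 (V=89.1901), down 33.8166 (V=124.0634). Price 93.3468; hedge Δ=-1.0000, bond B=146.1852.
  t=2,j=1: stock 107.3280 → up 139.5264 (V=18.3536), down 68.6899 (V=89.1901). Price 38.8572; hedge Δ=-1.0000, bond B=146.1852.
  t=2,j=2: stock 218.0100 → up 283.4130 (V=0.0000), down 139.5264 (V=18.3536). Price 5.6647; hedge Δ=-0.1276, bond B=33.4732.
  t=1,j=0: stock 82.5600 → up 107.3280 (V=38.8572), down 52.8384 (V=93.3468). Price 52.7967; hedge Δ=-1.0000, bond B=135.3567.
  t=1,j=1: stock 167.7000 → up 218.0100 (V=5.6647), down 107.3280 (V=38.8572). Price 15.4897; hedge Δ=-0.2999, bond B=65.7813.
  t=0,j=0: stock 129.0000 → up 167.7000 (V=15.4897), down 82.5600 (V=52.7967). Price 25.8568; hedge Δ=-0.4382, bond B=82.3825.
Check: Δ(0,0)·S0 + B(0,0) = 25.8568 = V0.

(0,0): Delta=-0.4382 Bond=82.3825
(1,0): Delta=-1.0000 Bond=135.3567
(1,1): Delta=-0.2999 Bond=65.7813
(2,0): Delta=-1.0000 Bond=146.1852
(2,1): Delta=-1.0000 Bond=146.1852
(2,2): Delta=-0.1276 Bond=33.4732
V0=25.8568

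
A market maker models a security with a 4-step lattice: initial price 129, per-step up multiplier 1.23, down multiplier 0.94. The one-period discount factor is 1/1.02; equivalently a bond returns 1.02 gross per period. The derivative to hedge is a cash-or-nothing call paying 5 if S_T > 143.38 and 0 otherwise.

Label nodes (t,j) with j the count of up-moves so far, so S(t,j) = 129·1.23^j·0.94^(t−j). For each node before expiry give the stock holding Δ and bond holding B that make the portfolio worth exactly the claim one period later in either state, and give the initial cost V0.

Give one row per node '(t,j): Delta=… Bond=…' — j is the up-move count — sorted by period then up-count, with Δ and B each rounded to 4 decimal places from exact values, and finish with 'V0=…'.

(0,0): Delta=0.0547 Bond=-5.6370
(1,0): Delta=0.0546 Bond=-5.7430
(1,1): Delta=0.0548 Bond=-5.7674
(2,0): Delta=0.0409 Bond=-4.2973
(2,1): Delta=0.0821 Bond=-9.9546
(2,2): Delta=0.0000 Bond=4.8058
(3,0): Delta=0.0000 Bond=0.0000
(3,1): Delta=0.1230 Bond=-15.8891
(3,2): Delta=0.0000 Bond=4.9020
(3,3): Delta=0.0000 Bond=4.9020
V0=1.4136

The replicating-portfolio and risk-neutral prices coincide; use p* = (1.02−0.94)/(1.23−0.94) = 0.2759 for the latter.
Terminal payoffs: V(4,0)=0.0000, V(4,1)=0.0000, V(4,2)=5.0000, V(4,3)=5.0000, V(4,4)=5.0000
  t=3,j=0: stock 107.1453 → up 131.7888 (V=0.0000), down 100.7166 (V=0.0000). Price 0.0000; hedge Δ=0.0000, bond B=0.0000.
  t=3,j=1: stock 140.2008 → up 172.4470 (V=5.0000), down 131.7888 (V=0.0000). Price 1.3523; hedge Δ=0.1230, bond B=-15.8891.
  t=3,j=2: stock 183.4543 → up 225.6487 (V=5.0000), down 172.4470 (V=5.0000). Price 4.9020; hedge Δ=0.0000, bond B=4.9020.
  t=3,j=3: stock 240.0518 → up 295.2638 (V=5.0000), down 225.6487 (V=5.0000). Price 4.9020; hedge Δ=0.0000, bond B=4.9020.
  t=2,j=0: stock 113.9844 → up 140.2008 (V=1.3523), down 107.1453 (V=0.0000). Price 0.3657; hedge Δ=0.0409, bond B=-4.2973.
  t=2,j=1: stock 149.1498 → up 183.4543 (V=4.9020), down 140.2008 (V=1.3523). Price 2.2858; hedge Δ=0.0821, bond B=-9.9546.
  t=2,j=2: stock 195.1641 → up 240.0518 (V=4.9020), down 183.4543 (V=4.9020). Price 4.8058; hedge Δ=0.0000, bond B=4.8058.
  t=1,j=0: stock 121.2600 → up 149.1498 (V=2.2858), down 113.9844 (V=0.3657). Price 0.8778; hedge Δ=0.0546, bond B=-5.7430.
  t=1,j=1: stock 158.6700 → up 195.1641 (V=4.8058), down 149.1498 (V=2.2858). Price 2.9225; hedge Δ=0.0548, bond B=-5.7674.
  t=0,j=0: stock 129.0000 → up 158.6700 (V=2.9225), down 121.2600 (V=0.8778). Price 1.4136; hedge Δ=0.0547, bond B=-5.6370.
Check: Δ(0,0)·S0 + B(0,0) = 1.4136 = V0.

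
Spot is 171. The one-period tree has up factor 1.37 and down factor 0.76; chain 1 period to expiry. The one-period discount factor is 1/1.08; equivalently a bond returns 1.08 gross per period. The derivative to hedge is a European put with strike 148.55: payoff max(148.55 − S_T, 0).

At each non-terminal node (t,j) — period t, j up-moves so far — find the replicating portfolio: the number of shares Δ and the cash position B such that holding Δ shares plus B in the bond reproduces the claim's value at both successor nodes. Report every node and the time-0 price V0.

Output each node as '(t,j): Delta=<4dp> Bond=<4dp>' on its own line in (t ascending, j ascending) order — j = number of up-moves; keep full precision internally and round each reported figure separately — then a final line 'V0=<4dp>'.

Under the risk-neutral measure, an up-move has probability p* = (R−d)/(u−d) = 0.5246 and values discount at R = 1.08.
At expiry t=1: V(1,0)=18.5900, V(1,1)=0.0000
Node (0,0) S=171.0000: V=(p*·0.0000+(1−p*)·18.5900)/1.08=8.1832; Δ=(0.0000−18.5900)/(234.2700−129.9600)=-0.1782; B=V−Δ·S=38.6586
Check: Δ(0,0)·S0 + B(0,0) = 8.1832 = V0.

(0,0): Delta=-0.1782 Bond=38.6586
V0=8.1832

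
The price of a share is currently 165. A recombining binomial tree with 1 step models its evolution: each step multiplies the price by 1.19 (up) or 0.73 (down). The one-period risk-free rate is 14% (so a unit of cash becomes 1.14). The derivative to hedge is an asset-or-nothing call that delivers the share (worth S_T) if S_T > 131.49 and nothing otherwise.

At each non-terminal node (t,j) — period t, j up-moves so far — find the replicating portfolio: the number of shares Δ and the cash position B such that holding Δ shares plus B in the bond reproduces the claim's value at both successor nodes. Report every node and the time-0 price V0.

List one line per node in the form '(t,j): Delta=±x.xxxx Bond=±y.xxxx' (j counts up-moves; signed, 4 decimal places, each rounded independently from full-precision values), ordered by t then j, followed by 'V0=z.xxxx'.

(0,0): Delta=2.5870 Bond=-273.3324
V0=153.5154

No-arbitrage ⇒ martingale measure with p* = (R−d)/(u−d) = 0.8913.
Terminal payoffs: V(1,0)=0.0000, V(1,1)=196.3500
  t=0,j=0: stock 165.0000 → up 196.3500 (V=196.3500), down 120.4500 (V=0.0000). Price 153.5154; hedge Δ=2.5870, bond B=-273.3324.
Check: Δ(0,0)·S0 + B(0,0) = 153.5154 = V0.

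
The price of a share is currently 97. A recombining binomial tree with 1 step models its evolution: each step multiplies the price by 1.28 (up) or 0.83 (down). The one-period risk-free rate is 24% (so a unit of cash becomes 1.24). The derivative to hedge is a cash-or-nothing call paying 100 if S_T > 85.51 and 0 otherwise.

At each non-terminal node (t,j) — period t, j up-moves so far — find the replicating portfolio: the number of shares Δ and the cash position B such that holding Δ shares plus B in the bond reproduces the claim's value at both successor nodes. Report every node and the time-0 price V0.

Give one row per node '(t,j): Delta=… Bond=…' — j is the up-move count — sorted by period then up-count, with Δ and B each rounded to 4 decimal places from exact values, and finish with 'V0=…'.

The replicating-portfolio and risk-neutral prices coincide; use p* = (1.24−0.83)/(1.28−0.83) = 0.9111 for the latter.
Payoff layer (t=1): V(1,0)=0.0000, V(1,1)=100.0000
(0,0): S=97.0000. Δ = (V_up−V_dn)/(S_up−S_dn) = (100.0000−0.0000)/(124.1600−80.5100) = 2.2910. V = [p*·100.0000 + (1−p*)·0.0000]/1.24 = 73.4767. B = V − Δ·S = -148.7455.
Check: Δ(0,0)·S0 + B(0,0) = 73.4767 = V0.

(0,0): Delta=2.2910 Bond=-148.7455
V0=73.4767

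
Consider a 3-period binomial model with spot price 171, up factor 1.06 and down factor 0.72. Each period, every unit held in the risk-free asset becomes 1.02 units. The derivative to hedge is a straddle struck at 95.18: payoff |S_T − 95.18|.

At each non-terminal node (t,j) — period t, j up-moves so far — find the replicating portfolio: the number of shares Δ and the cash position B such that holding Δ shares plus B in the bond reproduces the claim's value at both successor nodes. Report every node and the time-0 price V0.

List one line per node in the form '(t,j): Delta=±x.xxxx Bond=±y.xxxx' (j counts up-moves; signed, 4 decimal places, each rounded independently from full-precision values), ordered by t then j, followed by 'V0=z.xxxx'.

Under the risk-neutral measure, an up-move has probability p* = (R−d)/(u−d) = 0.8824 and values discount at R = 1.02.
At expiry t=3: V(3,0)=31.3546, V(3,1)=1.2148, V(3,2)=43.1576, V(3,3)=108.4837
  t=2,j=0: stock 88.6464 → up 93.9652 (V=1.2148), down 63.8254 (V=31.3546). Price 4.6673; hedge Δ=-1.0000, bond B=93.3137.
  t=2,j=1: stock 130.5072 → up 138.3376 (V=43.1576), down 93.9652 (V=1.2148). Price 37.4737; hedge Δ=0.9452, bond B=-85.8875.
  t=2,j=2: stock 192.1356 → up 203.6637 (V=108.4837), down 138.3376 (V=43.1576). Price 98.8219; hedge Δ=1.0000, bond B=-93.3137.
  t=1,j=0: stock 123.1200 → up 130.5072 (V=37.4737), down 88.6464 (V=4.6673). Price 32.9550; hedge Δ=0.7837, bond B=-63.5343.
  t=1,j=1: stock 181.2600 → up 192.1356 (V=98.8219), down 130.5072 (V=37.4737). Price 89.8083; hedge Δ=0.9955, bond B=-90.6275.
  t=0,j=0: stock 171.0000 → up 181.2600 (V=89.8083), down 123.1200 (V=32.9550). Price 81.4899; hedge Δ=0.9779, bond B=-85.7256.
Each (Δ,B) replicates both successor values, so the strategy is self-financing and V0 is arbitrage-free.

(0,0): Delta=0.9779 Bond=-85.7256
(1,0): Delta=0.7837 Bond=-63.5343
(1,1): Delta=0.9955 Bond=-90.6275
(2,0): Delta=-1.0000 Bond=93.3137
(2,1): Delta=0.9452 Bond=-85.8875
(2,2): Delta=1.0000 Bond=-93.3137
V0=81.4899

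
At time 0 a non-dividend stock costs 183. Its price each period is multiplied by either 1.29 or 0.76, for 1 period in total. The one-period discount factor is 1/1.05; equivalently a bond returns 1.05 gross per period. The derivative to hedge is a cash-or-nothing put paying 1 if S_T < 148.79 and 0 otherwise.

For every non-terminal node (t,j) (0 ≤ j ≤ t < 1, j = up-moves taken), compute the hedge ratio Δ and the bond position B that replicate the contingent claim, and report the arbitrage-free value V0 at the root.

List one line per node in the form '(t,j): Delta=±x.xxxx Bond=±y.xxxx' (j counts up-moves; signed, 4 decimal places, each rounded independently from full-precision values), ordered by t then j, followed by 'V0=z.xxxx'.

Since d<R<u, set p* = (R−d)/(u−d) = 0.5472; price each node as the discounted p*-expectation of its children.
Terminal values V(1,·): V(1,0)=1.0000, V(1,1)=0.0000
Node (0,0) S=183.0000: V=(p*·0.0000+(1−p*)·1.0000)/1.05=0.4313; Δ=(0.0000−1.0000)/(236.0700−139.0800)=-0.0103; B=V−Δ·S=2.3181
Self-financing check: at every node Δ·S+B equals the discounted successor values.

(0,0): Delta=-0.0103 Bond=2.3181
V0=0.4313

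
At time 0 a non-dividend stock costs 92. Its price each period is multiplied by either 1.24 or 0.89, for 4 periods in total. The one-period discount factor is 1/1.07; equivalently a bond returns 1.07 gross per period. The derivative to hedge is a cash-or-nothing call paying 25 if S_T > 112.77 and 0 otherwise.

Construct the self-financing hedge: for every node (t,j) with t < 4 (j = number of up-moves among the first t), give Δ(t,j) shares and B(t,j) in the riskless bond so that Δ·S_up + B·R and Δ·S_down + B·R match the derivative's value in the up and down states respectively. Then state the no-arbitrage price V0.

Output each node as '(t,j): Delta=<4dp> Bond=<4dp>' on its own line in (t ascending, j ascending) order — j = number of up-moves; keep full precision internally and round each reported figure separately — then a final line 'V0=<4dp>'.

(0,0): Delta=0.2443 Bond=-16.0969
(1,0): Delta=0.2015 Bond=-13.7252
(1,1): Delta=0.2732 Bond=-20.5279
(2,0): Delta=0.0000 Bond=0.0000
(2,1): Delta=0.3381 Bond=-28.5561
(2,2): Delta=0.2292 Bond=-15.7397
(3,0): Delta=0.0000 Bond=0.0000
(3,1): Delta=0.0000 Bond=0.0000
(3,2): Delta=0.5673 Bond=-59.4126
(3,3): Delta=0.0000 Bond=23.3645
V0=6.3745

Since d<R<u, set p* = (R−d)/(u−d) = 0.5143; price each node as the discounted p*-expectation of its children.
Terminal values V(4,·): V(4,0)=0.0000, V(4,1)=0.0000, V(4,2)=0.0000, V(4,3)=25.0000, V(4,4)=25.0000
  t=3,j=0: stock 64.8571 → up 80.4229 (V=0.0000), down 57.7229 (V=0.0000). Price 0.0000; hedge Δ=0.0000, bond B=0.0000.
  t=3,j=1: stock 90.3628 → up 112.0498 (V=0.0000), down 80.4229 (V=0.0000). Price 0.0000; hedge Δ=0.0000, bond B=0.0000.
  t=3,j=2: stock 125.8987 → up 156.1144 (V=25.0000), down 112.0498 (V=0.0000). Price 12.0160; hedge Δ=0.5673, bond B=-59.4126.
  t=3,j=3: stock 175.4094 → up 217.5077 (V=25.0000), down 156.1144 (V=25.0000). Price 23.3645; hedge Δ=0.0000, bond B=23.3645.
  t=2,j=0: stock 72.8732 → up 90.3628 (V=0.0000), down 64.8571 (V=0.0000). Price 0.0000; hedge Δ=0.0000, bond B=0.0000.
  t=2,j=1: stock 101.5312 → up 125.8987 (V=12.0160), down 90.3628 (V=0.0000). Price 5.7754; hedge Δ=0.3381, bond B=-28.5561.
  t=2,j=2: stock 141.4592 → up 175.4094 (V=23.3645), down 125.8987 (V=12.0160). Price 16.6845; hedge Δ=0.2292, bond B=-15.7397.
  t=1,j=0: stock 81.8800 → up 101.5312 (V=5.7754), down 72.8732 (V=0.0000). Price 2.7759; hedge Δ=0.2015, bond B=-13.7252.
  t=1,j=1: stock 114.0800 → up 141.4592 (V=16.6845), down 101.5312 (V=5.7754). Price 10.6409; hedge Δ=0.2732, bond B=-20.5279.
  t=0,j=0: stock 92.0000 → up 114.0800 (V=10.6409), down 81.8800 (V=2.7759). Price 6.3745; hedge Δ=0.2443, bond B=-16.0969.
Each (Δ,B) replicates both successor values, so the strategy is self-financing and V0 is arbitrage-free.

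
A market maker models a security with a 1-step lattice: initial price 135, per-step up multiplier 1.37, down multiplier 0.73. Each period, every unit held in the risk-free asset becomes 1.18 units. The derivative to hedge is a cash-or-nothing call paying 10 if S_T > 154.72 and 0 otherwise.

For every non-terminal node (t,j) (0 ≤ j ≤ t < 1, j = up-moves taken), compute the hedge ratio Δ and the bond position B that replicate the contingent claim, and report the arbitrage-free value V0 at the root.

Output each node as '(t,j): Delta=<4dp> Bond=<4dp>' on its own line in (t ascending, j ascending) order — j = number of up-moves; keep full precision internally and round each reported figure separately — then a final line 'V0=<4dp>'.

(0,0): Delta=0.1157 Bond=-9.6663
V0=5.9587

Risk-neutral probability p* = (R−d)/(u−d) = (1.18−0.73)/(1.37−0.73) = 0.7031.
Terminal values V(1,·): V(1,0)=0.0000, V(1,1)=10.0000
Node (0,0) S=135.0000: V=(p*·10.0000+(1−p*)·0.0000)/1.18=5.9587; Δ=(10.0000−0.0000)/(184.9500−98.5500)=0.1157; B=V−Δ·S=-9.6663
The time-0 hedge costs 5.9587, which is the no-arbitrage price.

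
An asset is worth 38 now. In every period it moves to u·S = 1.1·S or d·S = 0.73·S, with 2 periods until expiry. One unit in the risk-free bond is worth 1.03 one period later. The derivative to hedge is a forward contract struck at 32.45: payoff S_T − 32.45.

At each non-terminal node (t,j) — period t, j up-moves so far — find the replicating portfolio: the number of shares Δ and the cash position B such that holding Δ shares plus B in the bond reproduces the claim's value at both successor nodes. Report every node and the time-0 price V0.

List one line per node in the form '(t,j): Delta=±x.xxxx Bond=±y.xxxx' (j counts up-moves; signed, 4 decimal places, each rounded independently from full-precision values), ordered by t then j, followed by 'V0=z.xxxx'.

(0,0): Delta=1.0000 Bond=-30.5872
(1,0): Delta=1.0000 Bond=-31.5049
(1,1): Delta=1.0000 Bond=-31.5049
V0=7.4128

The replicating-portfolio and risk-neutral prices coincide; use p* = (1.03−0.73)/(1.1−0.73) = 0.8108 for the latter.
Payoff layer (t=2): V(2,0)=-12.1998, V(2,1)=-1.9360, V(2,2)=13.5300
(1,0): S=27.7400. Δ = (V_up−V_dn)/(S_up−S_dn) = (-1.9360−-12.1998)/(30.5140−20.2502) = 1.0000. V = [p*·-1.9360 + (1−p*)·-12.1998]/1.03 = -3.7649. B = V − Δ·S = -31.5049.
(1,1): S=41.8000. Δ = (V_up−V_dn)/(S_up−S_dn) = (13.5300−-1.9360)/(45.9800−30.5140) = 1.0000. V = [p*·13.5300 + (1−p*)·-1.9360]/1.03 = 10.2951. B = V − Δ·S = -31.5049.
(0,0): S=38.0000. Δ = (V_up−V_dn)/(S_up−S_dn) = (10.2951−-3.7649)/(41.8000−27.7400) = 1.0000. V = [p*·10.2951 + (1−p*)·-3.7649]/1.03 = 7.4128. B = V − Δ·S = -30.5872.
The time-0 hedge costs 7.4128, which is the no-arbitrage price.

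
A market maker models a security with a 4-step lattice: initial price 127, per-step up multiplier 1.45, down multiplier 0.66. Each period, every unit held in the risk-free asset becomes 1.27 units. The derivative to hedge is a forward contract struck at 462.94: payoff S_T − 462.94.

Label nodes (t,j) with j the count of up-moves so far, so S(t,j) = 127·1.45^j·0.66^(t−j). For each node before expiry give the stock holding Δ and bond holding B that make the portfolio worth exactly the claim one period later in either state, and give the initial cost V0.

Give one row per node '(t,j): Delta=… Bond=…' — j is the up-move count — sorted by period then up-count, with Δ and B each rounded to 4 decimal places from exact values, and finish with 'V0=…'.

(0,0): Delta=1.0000 Bond=-177.9548
(1,0): Delta=1.0000 Bond=-226.0027
(1,1): Delta=1.0000 Bond=-226.0027
(2,0): Delta=1.0000 Bond=-287.0234
(2,1): Delta=1.0000 Bond=-287.0234
(2,2): Delta=1.0000 Bond=-287.0234
(3,0): Delta=1.0000 Bond=-364.5197
(3,1): Delta=1.0000 Bond=-364.5197
(3,2): Delta=1.0000 Bond=-364.5197
(3,3): Delta=1.0000 Bond=-364.5197
V0=-50.9548

The replicating-portfolio and risk-neutral prices coincide; use p* = (1.27−0.66)/(1.45−0.66) = 0.7722 for the latter.
Terminal values V(4,·): V(4,0)=-438.8421, V(4,1)=-409.9976, V(4,2)=-346.6272, V(4,3)=-207.4043, V(4,4)=98.4643
Node (3,0) S=36.5120: V=(p*·-409.9976+(1−p*)·-438.8421)/1.27=-328.0077; Δ=(-409.9976−-438.8421)/(52.9424−24.0979)=1.0000; B=V−Δ·S=-364.5197
Node (3,1) S=80.2157: V=(p*·-346.6272+(1−p*)·-409.9976)/1.27=-284.3039; Δ=(-346.6272−-409.9976)/(116.3128−52.9424)=1.0000; B=V−Δ·S=-364.5197
Node (3,2) S=176.2315: V=(p*·-207.4043+(1−p*)·-346.6272)/1.27=-188.2881; Δ=(-207.4043−-346.6272)/(255.5357−116.3128)=1.0000; B=V−Δ·S=-364.5197
Node (3,3) S=387.1754: V=(p*·98.4643+(1−p*)·-207.4043)/1.27=22.6557; Δ=(98.4643−-207.4043)/(561.4043−255.5357)=1.0000; B=V−Δ·S=-364.5197
Node (2,0) S=55.3212: V=(p*·-284.3039+(1−p*)·-328.0077)/1.27=-231.7022; Δ=(-284.3039−-328.0077)/(80.2157−36.5120)=1.0000; B=V−Δ·S=-287.0234
Node (2,1) S=121.5390: V=(p*·-188.2881+(1−p*)·-284.3039)/1.27=-165.4844; Δ=(-188.2881−-284.3039)/(176.2316−80.2157)=1.0000; B=V−Δ·S=-287.0234
Node (2,2) S=267.0175: V=(p*·22.6557+(1−p*)·-188.2881)/1.27=-20.0059; Δ=(22.6557−-188.2881)/(387.1754−176.2315)=1.0000; B=V−Δ·S=-287.0234
Node (1,0) S=83.8200: V=(p*·-165.4844+(1−p*)·-231.7022)/1.27=-142.1827; Δ=(-165.4844−-231.7022)/(121.5390−55.3212)=1.0000; B=V−Δ·S=-226.0027
Node (1,1) S=184.1500: V=(p*·-20.0059+(1−p*)·-165.4844)/1.27=-41.8527; Δ=(-20.0059−-165.4844)/(267.0175−121.5390)=1.0000; B=V−Δ·S=-226.0027
Node (0,0) S=127.0000: V=(p*·-41.8527+(1−p*)·-142.1827)/1.27=-50.9548; Δ=(-41.8527−-142.1827)/(184.1500−83.8200)=1.0000; B=V−Δ·S=-177.9548
Check: Δ(0,0)·S0 + B(0,0) = -50.9548 = V0.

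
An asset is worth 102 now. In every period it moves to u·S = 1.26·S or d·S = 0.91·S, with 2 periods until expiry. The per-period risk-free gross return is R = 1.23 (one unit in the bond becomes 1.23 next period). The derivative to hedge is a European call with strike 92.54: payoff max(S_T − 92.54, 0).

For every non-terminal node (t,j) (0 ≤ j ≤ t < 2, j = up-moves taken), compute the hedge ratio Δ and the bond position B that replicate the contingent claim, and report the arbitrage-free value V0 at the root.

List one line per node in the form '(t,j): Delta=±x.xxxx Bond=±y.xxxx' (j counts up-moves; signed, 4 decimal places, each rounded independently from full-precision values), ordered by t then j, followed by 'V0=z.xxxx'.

(0,0): Delta=0.9842 Bond=-59.5206
(1,0): Delta=0.7515 Bond=-51.6051
(1,1): Delta=1.0000 Bond=-75.2358
V0=40.8719

Risk-neutral probability p* = (R−d)/(u−d) = (1.23−0.91)/(1.26−0.91) = 0.9143.
Payoff layer (t=2): V(2,0)=0.0000, V(2,1)=24.4132, V(2,2)=69.3952
(1,0): S=92.8200. Δ = (V_up−V_dn)/(S_up−S_dn) = (24.4132−0.0000)/(116.9532−84.4662) = 0.7515. V = [p*·24.4132 + (1−p*)·0.0000]/1.23 = 18.1469. B = V − Δ·S = -51.6051.
(1,1): S=128.5200. Δ = (V_up−V_dn)/(S_up−S_dn) = (69.3952−24.4132)/(161.9352−116.9532) = 1.0000. V = [p*·69.3952 + (1−p*)·24.4132]/1.23 = 53.2842. B = V − Δ·S = -75.2358.
(0,0): S=102.0000. Δ = (V_up−V_dn)/(S_up−S_dn) = (53.2842−18.1469)/(128.5200−92.8200) = 0.9842. V = [p*·53.2842 + (1−p*)·18.1469]/1.23 = 40.8719. B = V − Δ·S = -59.5206.
Self-financing check: at every node Δ·S+B equals the discounted successor values.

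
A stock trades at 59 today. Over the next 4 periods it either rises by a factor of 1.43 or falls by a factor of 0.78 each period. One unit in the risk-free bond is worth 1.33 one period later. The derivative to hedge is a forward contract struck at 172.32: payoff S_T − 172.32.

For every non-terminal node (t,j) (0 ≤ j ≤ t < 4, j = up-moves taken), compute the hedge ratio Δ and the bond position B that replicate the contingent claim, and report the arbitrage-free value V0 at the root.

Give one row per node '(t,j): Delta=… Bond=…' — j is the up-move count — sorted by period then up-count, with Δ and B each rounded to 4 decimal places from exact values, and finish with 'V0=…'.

(0,0): Delta=1.0000 Bond=-55.0718
(1,0): Delta=1.0000 Bond=-73.2455
(1,1): Delta=1.0000 Bond=-73.2455
(2,0): Delta=1.0000 Bond=-97.4165
(2,1): Delta=1.0000 Bond=-97.4165
(2,2): Delta=1.0000 Bond=-97.4165
(3,0): Delta=1.0000 Bond=-129.5639
(3,1): Delta=1.0000 Bond=-129.5639
(3,2): Delta=1.0000 Bond=-129.5639
(3,3): Delta=1.0000 Bond=-129.5639
V0=3.9282

Since d<R<u, set p* = (R−d)/(u−d) = 0.8462; price each node as the discounted p*-expectation of its children.
Terminal payoffs: V(4,0)=-150.4811, V(4,1)=-132.2820, V(4,2)=-98.9171, V(4,3)=-37.7480, V(4,4)=74.3953
Node (3,0) S=27.9986: V=(p*·-132.2820+(1−p*)·-150.4811)/1.33=-101.5653; Δ=(-132.2820−-150.4811)/(40.0380−21.8389)=1.0000; B=V−Δ·S=-129.5639
Node (3,1) S=51.3307: V=(p*·-98.9171+(1−p*)·-132.2820)/1.33=-78.2332; Δ=(-98.9171−-132.2820)/(73.4029−40.0380)=1.0000; B=V−Δ·S=-129.5639
Node (3,2) S=94.1063: V=(p*·-37.7480+(1−p*)·-98.9171)/1.33=-35.4576; Δ=(-37.7480−-98.9171)/(134.5720−73.4029)=1.0000; B=V−Δ·S=-129.5639
Node (3,3) S=172.5282: V=(p*·74.3953+(1−p*)·-37.7480)/1.33=42.9643; Δ=(74.3953−-37.7480)/(246.7153−134.5720)=1.0000; B=V−Δ·S=-129.5639
Node (2,0) S=35.8956: V=(p*·-78.2332+(1−p*)·-101.5653)/1.33=-61.5209; Δ=(-78.2332−-101.5653)/(51.3307−27.9986)=1.0000; B=V−Δ·S=-97.4165
Node (2,1) S=65.8086: V=(p*·-35.4576+(1−p*)·-78.2332)/1.33=-31.6079; Δ=(-35.4576−-78.2332)/(94.1063−51.3307)=1.0000; B=V−Δ·S=-97.4165
Node (2,2) S=120.6491: V=(p*·42.9643+(1−p*)·-35.4576)/1.33=23.2326; Δ=(42.9643−-35.4576)/(172.5282−94.1063)=1.0000; B=V−Δ·S=-97.4165
Node (1,0) S=46.0200: V=(p*·-31.6079+(1−p*)·-61.5209)/1.33=-27.2255; Δ=(-31.6079−-61.5209)/(65.8086−35.8956)=1.0000; B=V−Δ·S=-73.2455
Node (1,1) S=84.3700: V=(p*·23.2326+(1−p*)·-31.6079)/1.33=11.1245; Δ=(23.2326−-31.6079)/(120.6491−65.8086)=1.0000; B=V−Δ·S=-73.2455
Node (0,0) S=59.0000: V=(p*·11.1245+(1−p*)·-27.2255)/1.33=3.9282; Δ=(11.1245−-27.2255)/(84.3700−46.0200)=1.0000; B=V−Δ·S=-55.0718
Self-financing check: at every node Δ·S+B equals the discounted successor values.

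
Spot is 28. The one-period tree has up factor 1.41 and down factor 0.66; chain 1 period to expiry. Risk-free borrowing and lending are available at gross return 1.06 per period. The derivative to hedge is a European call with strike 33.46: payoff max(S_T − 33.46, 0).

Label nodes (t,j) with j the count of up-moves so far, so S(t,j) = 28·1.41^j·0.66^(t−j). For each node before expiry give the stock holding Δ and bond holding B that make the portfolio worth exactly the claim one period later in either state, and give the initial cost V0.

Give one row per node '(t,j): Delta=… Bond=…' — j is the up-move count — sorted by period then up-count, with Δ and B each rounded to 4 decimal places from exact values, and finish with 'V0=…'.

Since d<R<u, set p* = (R−d)/(u−d) = 0.5333; price each node as the discounted p*-expectation of its children.
Payoff layer (t=1): V(1,0)=0.0000, V(1,1)=6.0200
  t=0,j=0: stock 28.0000 → up 39.4800 (V=6.0200), down 18.4800 (V=0.0000). Price 3.0289; hedge Δ=0.2867, bond B=-4.9977.
Each (Δ,B) replicates both successor values, so the strategy is self-financing and V0 is arbitrage-free.

(0,0): Delta=0.2867 Bond=-4.9977
V0=3.0289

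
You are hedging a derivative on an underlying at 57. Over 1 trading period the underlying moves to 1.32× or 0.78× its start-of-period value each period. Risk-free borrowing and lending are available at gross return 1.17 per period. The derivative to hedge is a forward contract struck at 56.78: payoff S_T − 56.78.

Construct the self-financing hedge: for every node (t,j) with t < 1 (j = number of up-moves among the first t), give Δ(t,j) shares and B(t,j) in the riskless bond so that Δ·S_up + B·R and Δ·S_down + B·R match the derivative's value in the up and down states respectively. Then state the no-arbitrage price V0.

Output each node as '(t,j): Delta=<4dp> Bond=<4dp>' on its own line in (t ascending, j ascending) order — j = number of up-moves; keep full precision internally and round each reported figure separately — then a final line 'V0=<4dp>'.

Under the risk-neutral measure, an up-move has probability p* = (R−d)/(u−d) = 0.7222 and values discount at R = 1.17.
Terminal values V(1,·): V(1,0)=-12.3200, V(1,1)=18.4600
(0,0): S=57.0000. Δ = (V_up−V_dn)/(S_up−S_dn) = (18.4600−-12.3200)/(75.2400−44.4600) = 1.0000. V = [p*·18.4600 + (1−p*)·-12.3200]/1.17 = 8.4701. B = V − Δ·S = -48.5299.
Root portfolio cost Δ·57+B reproduces V0=8.4701.

(0,0): Delta=1.0000 Bond=-48.5299
V0=8.4701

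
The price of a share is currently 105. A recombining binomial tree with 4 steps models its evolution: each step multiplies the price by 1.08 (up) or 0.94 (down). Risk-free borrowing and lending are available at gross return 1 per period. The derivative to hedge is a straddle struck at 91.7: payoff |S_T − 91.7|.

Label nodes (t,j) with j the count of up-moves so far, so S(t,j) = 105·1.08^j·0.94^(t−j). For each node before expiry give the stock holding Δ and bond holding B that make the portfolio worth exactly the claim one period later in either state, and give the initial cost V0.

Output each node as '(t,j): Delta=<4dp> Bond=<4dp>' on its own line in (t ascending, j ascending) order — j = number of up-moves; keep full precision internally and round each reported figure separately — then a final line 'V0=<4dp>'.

(0,0): Delta=0.7532 Bond=-63.7141
(1,0): Delta=0.5406 Bond=-42.7248
(1,1): Delta=1.0000 Bond=-91.7000
(2,0): Delta=0.1446 Bond=-5.9933
(2,1): Delta=1.0000 Bond=-91.7000
(2,2): Delta=1.0000 Bond=-91.7000
(3,0): Delta=-0.5924 Bond=58.2867
(3,1): Delta=1.0000 Bond=-91.7000
(3,2): Delta=1.0000 Bond=-91.7000
(3,3): Delta=1.0000 Bond=-91.7000
V0=15.3730

Under the risk-neutral measure, an up-move has probability p* = (R−d)/(u−d) = 0.4286 and values discount at R = 1.
Terminal payoffs: V(4,0)=9.7214, V(4,1)=2.4882, V(4,2)=16.5163, V(4,3)=32.6336, V(4,4)=51.1513
Node (3,0) S=87.2113: V=(p*·2.4882+(1−p*)·9.7214)/1=6.6214; Δ=(2.4882−9.7214)/(94.1882−81.9786)=-0.5924; B=V−Δ·S=58.2867
Node (3,1) S=100.2002: V=(p*·16.5163+(1−p*)·2.4882)/1=8.5002; Δ=(16.5163−2.4882)/(108.2163−94.1882)=1.0000; B=V−Δ·S=-91.7000
Node (3,2) S=115.1237: V=(p*·32.6336+(1−p*)·16.5163)/1=23.4237; Δ=(32.6336−16.5163)/(124.3336−108.2163)=1.0000; B=V−Δ·S=-91.7000
Node (3,3) S=132.2698: V=(p*·51.1513+(1−p*)·32.6336)/1=40.5698; Δ=(51.1513−32.6336)/(142.8513−124.3336)=1.0000; B=V−Δ·S=-91.7000
Node (2,0) S=92.7780: V=(p*·8.5002+(1−p*)·6.6214)/1=7.4266; Δ=(8.5002−6.6214)/(100.2002−87.2113)=0.1446; B=V−Δ·S=-5.9933
Node (2,1) S=106.5960: V=(p*·23.4237+(1−p*)·8.5002)/1=14.8960; Δ=(23.4237−8.5002)/(115.1237−100.2002)=1.0000; B=V−Δ·S=-91.7000
Node (2,2) S=122.4720: V=(p*·40.5698+(1−p*)·23.4237)/1=30.7720; Δ=(40.5698−23.4237)/(132.2698−115.1237)=1.0000; B=V−Δ·S=-91.7000
Node (1,0) S=98.7000: V=(p*·14.8960+(1−p*)·7.4266)/1=10.6278; Δ=(14.8960−7.4266)/(106.5960−92.7780)=0.5406; B=V−Δ·S=-42.7248
Node (1,1) S=113.4000: V=(p*·30.7720+(1−p*)·14.8960)/1=21.7000; Δ=(30.7720−14.8960)/(122.4720−106.5960)=1.0000; B=V−Δ·S=-91.7000
Node (0,0) S=105.0000: V=(p*·21.7000+(1−p*)·10.6278)/1=15.3730; Δ=(21.7000−10.6278)/(113.4000−98.7000)=0.7532; B=V−Δ·S=-63.7141
Root portfolio cost Δ·105+B reproduces V0=15.3730.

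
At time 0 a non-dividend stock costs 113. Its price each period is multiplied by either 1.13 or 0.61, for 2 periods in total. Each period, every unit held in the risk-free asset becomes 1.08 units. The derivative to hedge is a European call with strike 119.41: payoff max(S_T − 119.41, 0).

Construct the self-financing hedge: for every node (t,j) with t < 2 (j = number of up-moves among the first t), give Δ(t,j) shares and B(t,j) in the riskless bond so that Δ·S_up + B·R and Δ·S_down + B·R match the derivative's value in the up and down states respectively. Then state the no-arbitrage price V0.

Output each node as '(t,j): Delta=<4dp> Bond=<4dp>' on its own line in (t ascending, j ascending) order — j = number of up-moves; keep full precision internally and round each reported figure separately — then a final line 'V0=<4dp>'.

(0,0): Delta=0.3544 Bond=-22.6161
(1,0): Delta=0.0000 Bond=0.0000
(1,1): Delta=0.3747 Bond=-27.0239
V0=17.4256

No-arbitrage ⇒ martingale measure with p* = (R−d)/(u−d) = 0.9038.
At expiry t=2: V(2,0)=0.0000, V(2,1)=0.0000, V(2,2)=24.8797
Node (1,0) S=68.9300: V=(p*·0.0000+(1−p*)·0.0000)/1.08=0.0000; Δ=(0.0000−0.0000)/(77.8909−42.0473)=0.0000; B=V−Δ·S=0.0000
Node (1,1) S=127.6900: V=(p*·24.8797+(1−p*)·0.0000)/1.08=20.8217; Δ=(24.8797−0.0000)/(144.2897−77.8909)=0.3747; B=V−Δ·S=-27.0239
Node (0,0) S=113.0000: V=(p*·20.8217+(1−p*)·0.0000)/1.08=17.4256; Δ=(20.8217−0.0000)/(127.6900−68.9300)=0.3544; B=V−Δ·S=-22.6161
Check: Δ(0,0)·S0 + B(0,0) = 17.4256 = V0.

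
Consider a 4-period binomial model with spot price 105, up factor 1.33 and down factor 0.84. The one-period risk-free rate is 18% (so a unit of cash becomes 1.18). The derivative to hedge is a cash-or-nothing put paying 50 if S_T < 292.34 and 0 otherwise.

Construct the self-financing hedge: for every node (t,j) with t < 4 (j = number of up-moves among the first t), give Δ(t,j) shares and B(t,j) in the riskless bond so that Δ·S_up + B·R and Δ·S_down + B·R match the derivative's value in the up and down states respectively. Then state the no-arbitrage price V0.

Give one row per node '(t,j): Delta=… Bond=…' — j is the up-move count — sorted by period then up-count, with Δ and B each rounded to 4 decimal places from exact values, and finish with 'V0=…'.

The replicating-portfolio and risk-neutral prices coincide; use p* = (1.18−0.84)/(1.33−0.84) = 0.6939 for the latter.
Payoff layer (t=4): V(4,0)=50.0000, V(4,1)=50.0000, V(4,2)=50.0000, V(4,3)=50.0000, V(4,4)=0.0000
Node (3,0) S=62.2339: V=(p*·50.0000+(1−p*)·50.0000)/1.18=42.3729; Δ=(50.0000−50.0000)/(82.7711−52.2765)=0.0000; B=V−Δ·S=42.3729
Node (3,1) S=98.5370: V=(p*·50.0000+(1−p*)·50.0000)/1.18=42.3729; Δ=(50.0000−50.0000)/(131.0543−82.7711)=0.0000; B=V−Δ·S=42.3729
Node (3,2) S=156.0170: V=(p*·50.0000+(1−p*)·50.0000)/1.18=42.3729; Δ=(50.0000−50.0000)/(207.5026−131.0543)=0.0000; B=V−Δ·S=42.3729
Node (3,3) S=247.0269: V=(p*·0.0000+(1−p*)·50.0000)/1.18=12.9713; Δ=(0.0000−50.0000)/(328.5458−207.5026)=-0.4131; B=V−Δ·S=115.0121
Node (2,0) S=74.0880: V=(p*·42.3729+(1−p*)·42.3729)/1.18=35.9092; Δ=(42.3729−42.3729)/(98.5370−62.2339)=0.0000; B=V−Δ·S=35.9092
Node (2,1) S=117.3060: V=(p*·42.3729+(1−p*)·42.3729)/1.18=35.9092; Δ=(42.3729−42.3729)/(156.0170−98.5370)=0.0000; B=V−Δ·S=35.9092
Node (2,2) S=185.7345: V=(p*·12.9713+(1−p*)·42.3729)/1.18=18.6202; Δ=(12.9713−42.3729)/(247.0269−156.0170)=-0.3231; B=V−Δ·S=78.6234
Node (1,0) S=88.2000: V=(p*·35.9092+(1−p*)·35.9092)/1.18=30.4315; Δ=(35.9092−35.9092)/(117.3060−74.0880)=0.0000; B=V−Δ·S=30.4315
Node (1,1) S=139.6500: V=(p*·18.6202+(1−p*)·35.9092)/1.18=20.2650; Δ=(18.6202−35.9092)/(185.7345−117.3060)=-0.2527; B=V−Δ·S=55.5488
Node (0,0) S=105.0000: V=(p*·20.2650+(1−p*)·30.4315)/1.18=19.8112; Δ=(20.2650−30.4315)/(139.6500−88.2000)=-0.1976; B=V−Δ·S=40.5592
Self-financing check: at every node Δ·S+B equals the discounted successor values.

(0,0): Delta=-0.1976 Bond=40.5592
(1,0): Delta=0.0000 Bond=30.4315
(1,1): Delta=-0.2527 Bond=55.5488
(2,0): Delta=0.0000 Bond=35.9092
(2,1): Delta=0.0000 Bond=35.9092
(2,2): Delta=-0.3231 Bond=78.6234
(3,0): Delta=0.0000 Bond=42.3729
(3,1): Delta=0.0000 Bond=42.3729
(3,2): Delta=0.0000 Bond=42.3729
(3,3): Delta=-0.4131 Bond=115.0121
V0=19.8112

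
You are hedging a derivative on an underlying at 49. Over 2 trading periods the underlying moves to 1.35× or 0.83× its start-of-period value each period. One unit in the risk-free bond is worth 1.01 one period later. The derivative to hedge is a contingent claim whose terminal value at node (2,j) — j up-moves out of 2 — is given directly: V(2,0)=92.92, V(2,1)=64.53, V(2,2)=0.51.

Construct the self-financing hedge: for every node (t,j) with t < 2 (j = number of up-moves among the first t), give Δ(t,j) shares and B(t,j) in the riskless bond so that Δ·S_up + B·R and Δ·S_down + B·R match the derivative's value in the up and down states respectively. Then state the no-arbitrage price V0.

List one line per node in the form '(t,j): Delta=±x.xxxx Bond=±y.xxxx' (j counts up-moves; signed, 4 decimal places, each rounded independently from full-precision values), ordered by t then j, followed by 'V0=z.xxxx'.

(0,0): Delta=-1.5824 Bond=145.1756
(1,0): Delta=-1.3424 Bond=136.8661
(1,1): Delta=-1.8612 Bond=165.0651
V0=67.6366

Since d<R<u, set p* = (R−d)/(u−d) = 0.3462; price each node as the discounted p*-expectation of its children.
Terminal values V(2,·): V(2,0)=92.9200, V(2,1)=64.5300, V(2,2)=0.5100
(1,0): S=40.6700. Δ = (V_up−V_dn)/(S_up−S_dn) = (64.5300−92.9200)/(54.9045−33.7561) = -1.3424. V = [p*·64.5300 + (1−p*)·92.9200]/1.01 = 82.2700. B = V − Δ·S = 136.8661.
(1,1): S=66.1500. Δ = (V_up−V_dn)/(S_up−S_dn) = (0.5100−64.5300)/(89.3025−54.9045) = -1.8612. V = [p*·0.5100 + (1−p*)·64.5300]/1.01 = 41.9497. B = V − Δ·S = 165.0651.
(0,0): S=49.0000. Δ = (V_up−V_dn)/(S_up−S_dn) = (41.9497−82.2700)/(66.1500−40.6700) = -1.5824. V = [p*·41.9497 + (1−p*)·82.2700]/1.01 = 67.6366. B = V − Δ·S = 145.1756.
Self-financing check: at every node Δ·S+B equals the discounted successor values.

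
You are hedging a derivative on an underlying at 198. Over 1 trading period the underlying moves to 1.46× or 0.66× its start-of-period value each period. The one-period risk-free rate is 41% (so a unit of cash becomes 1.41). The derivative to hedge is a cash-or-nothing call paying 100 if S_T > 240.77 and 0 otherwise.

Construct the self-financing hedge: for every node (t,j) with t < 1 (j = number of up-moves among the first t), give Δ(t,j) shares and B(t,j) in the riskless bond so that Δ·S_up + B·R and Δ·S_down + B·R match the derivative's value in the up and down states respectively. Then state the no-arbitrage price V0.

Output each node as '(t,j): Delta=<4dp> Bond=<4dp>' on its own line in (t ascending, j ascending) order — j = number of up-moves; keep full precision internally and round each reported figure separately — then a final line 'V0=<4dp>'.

Under the risk-neutral measure, an up-move has probability p* = (R−d)/(u−d) = 0.9375 and values discount at R = 1.41.
At expiry t=1: V(1,0)=0.0000, V(1,1)=100.0000
(0,0): S=198.0000. Δ = (V_up−V_dn)/(S_up−S_dn) = (100.0000−0.0000)/(289.0800−130.6800) = 0.6313. V = [p*·100.0000 + (1−p*)·0.0000]/1.41 = 66.4894. B = V − Δ·S = -58.5106.
Root portfolio cost Δ·198+B reproduces V0=66.4894.

(0,0): Delta=0.6313 Bond=-58.5106
V0=66.4894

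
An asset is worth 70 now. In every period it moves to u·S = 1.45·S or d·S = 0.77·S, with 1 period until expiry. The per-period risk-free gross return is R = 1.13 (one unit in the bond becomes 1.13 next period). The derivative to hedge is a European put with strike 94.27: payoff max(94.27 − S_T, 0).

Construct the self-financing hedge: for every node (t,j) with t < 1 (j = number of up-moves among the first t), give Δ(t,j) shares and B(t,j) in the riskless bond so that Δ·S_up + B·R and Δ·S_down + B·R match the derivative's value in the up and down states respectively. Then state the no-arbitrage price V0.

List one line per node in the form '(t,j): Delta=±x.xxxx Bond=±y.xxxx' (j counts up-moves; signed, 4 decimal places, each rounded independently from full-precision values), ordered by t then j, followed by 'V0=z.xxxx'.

The replicating-portfolio and risk-neutral prices coincide; use p* = (1.13−0.77)/(1.45−0.77) = 0.5294 for the latter.
Terminal payoffs: V(1,0)=40.3700, V(1,1)=0.0000
Node (0,0) S=70.0000: V=(p*·0.0000+(1−p*)·40.3700)/1.13=16.8121; Δ=(0.0000−40.3700)/(101.5000−53.9000)=-0.8481; B=V−Δ·S=76.1797
Self-financing check: at every node Δ·S+B equals the discounted successor values.

(0,0): Delta=-0.8481 Bond=76.1797
V0=16.8121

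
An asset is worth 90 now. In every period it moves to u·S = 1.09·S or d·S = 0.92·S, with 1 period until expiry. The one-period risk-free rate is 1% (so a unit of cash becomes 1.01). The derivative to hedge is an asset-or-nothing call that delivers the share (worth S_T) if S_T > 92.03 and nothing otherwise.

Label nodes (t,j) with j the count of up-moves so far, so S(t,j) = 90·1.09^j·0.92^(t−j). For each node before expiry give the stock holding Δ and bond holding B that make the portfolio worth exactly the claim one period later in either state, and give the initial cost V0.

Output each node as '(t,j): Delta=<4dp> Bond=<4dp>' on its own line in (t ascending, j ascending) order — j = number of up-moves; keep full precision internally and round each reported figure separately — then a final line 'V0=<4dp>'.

(0,0): Delta=6.4118 Bond=-525.6377
V0=51.4211

Since d<R<u, set p* = (R−d)/(u−d) = 0.5294; price each node as the discounted p*-expectation of its children.
Payoff layer (t=1): V(1,0)=0.0000, V(1,1)=98.1000
Node (0,0) S=90.0000: V=(p*·98.1000+(1−p*)·0.0000)/1.01=51.4211; Δ=(98.1000−0.0000)/(98.1000−82.8000)=6.4118; B=V−Δ·S=-525.6377
Self-financing check: at every node Δ·S+B equals the discounted successor values.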